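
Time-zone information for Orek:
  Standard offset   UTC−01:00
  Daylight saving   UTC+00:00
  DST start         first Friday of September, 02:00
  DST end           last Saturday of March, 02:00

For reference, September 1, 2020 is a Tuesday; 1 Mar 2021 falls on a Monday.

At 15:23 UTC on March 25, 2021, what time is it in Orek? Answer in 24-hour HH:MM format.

15:23

1 September 2020 is a Tuesday, so the first Friday is September 4.
1 March 2021 is a Monday, so Saturdays fall on 6, 13, 20, 27; the last is March 27.
At the standard offset (UTC−01:00), 15:23 UTC − 1h = 14:23 Orek standard time.
The standard-time date in Orek, March 25, 2021, falls between 4 September 2020 and 27 March 2021, so daylight saving is in effect and Orek is at UTC+00:00.
15:23 UTC + 0h = 15:23 local.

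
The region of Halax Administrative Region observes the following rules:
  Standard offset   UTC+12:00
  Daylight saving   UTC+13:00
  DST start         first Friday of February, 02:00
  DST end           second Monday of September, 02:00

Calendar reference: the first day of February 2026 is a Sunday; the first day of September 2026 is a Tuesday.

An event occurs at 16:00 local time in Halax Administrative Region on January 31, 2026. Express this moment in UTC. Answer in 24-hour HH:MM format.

04:00

1 February 2026 is a Sunday, so the first Friday is February 6.
1 September 2026 is a Tuesday, so the first Monday is September 7 and the second is September 14.
January 31, 2026 does not fall between 6 February and 14 September, so daylight saving is not in effect and Halax Administrative Region is at UTC+12:00.
16:00 local − 12h = 04:00 UTC.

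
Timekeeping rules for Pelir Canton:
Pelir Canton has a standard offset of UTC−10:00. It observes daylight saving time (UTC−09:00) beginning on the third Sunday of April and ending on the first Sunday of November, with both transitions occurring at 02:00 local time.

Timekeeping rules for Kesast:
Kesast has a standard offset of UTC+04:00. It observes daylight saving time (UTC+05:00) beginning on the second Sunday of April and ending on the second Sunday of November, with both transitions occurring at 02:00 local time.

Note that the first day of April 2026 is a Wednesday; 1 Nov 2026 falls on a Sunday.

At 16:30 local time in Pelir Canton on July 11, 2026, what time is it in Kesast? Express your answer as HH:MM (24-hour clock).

06:30

1 April 2026 is a Wednesday, so the first Sunday is April 5 and the third is April 19.
1 November 2026 is a Sunday, so the first Sunday is November 1.
July 11, 2026 lies within the daylight-saving period (19 April – 1 November), so Pelir Canton is on daylight time, UTC−09:00.
16:30 Pelir Canton + 9h = 01:30 UTC (rolling into the next day, 12 July 2026).
1 April 2026 is a Wednesday, so the first Sunday is April 5 and the second is April 12.
1 November 2026 is a Sunday, so the first Sunday is November 1 and the second is November 8.
At the standard offset (UTC+04:00), 01:30 UTC + 4h = 05:30 Kesast standard time.
Daylight saving runs 12 April – 8 November; the standard-time date in Kesast, July 12, 2026, is inside that window, so Kesast is at UTC+05:00.
01:30 UTC + 5h = 06:30 Kesast.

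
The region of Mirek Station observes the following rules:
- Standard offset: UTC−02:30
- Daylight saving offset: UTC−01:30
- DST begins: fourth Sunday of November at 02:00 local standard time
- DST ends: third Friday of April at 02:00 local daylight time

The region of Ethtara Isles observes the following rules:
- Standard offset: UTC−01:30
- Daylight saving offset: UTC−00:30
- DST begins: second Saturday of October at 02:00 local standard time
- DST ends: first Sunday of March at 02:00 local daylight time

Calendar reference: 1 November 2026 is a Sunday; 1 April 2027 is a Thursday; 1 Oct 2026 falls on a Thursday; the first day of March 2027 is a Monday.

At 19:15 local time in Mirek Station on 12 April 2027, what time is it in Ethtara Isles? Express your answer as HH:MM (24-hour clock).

19:15

1 November 2026 is a Sunday, so the first Sunday is November 1 and the fourth is November 22.
1 April 2027 is a Thursday, so the first Friday is April 2 and the third is April 16.
Daylight saving runs 22 November 2026 – 16 April 2027; 12 April 2027 is inside that window, so Mirek Station is at UTC−01:30.
19:15 Mirek Station + 1h30m = 20:45 UTC.
1 October 2026 is a Thursday, so the first Saturday is October 3 and the second is October 10.
1 March 2027 is a Monday, so the first Sunday is March 7.
At the standard offset (UTC−01:30), 20:45 UTC − 1h30m = 19:15 Ethtara Isles standard time.
Daylight saving runs 10 October 2026 – 7 March 2027; the standard-time date in Ethtara Isles, 12 April 2027, is outside that window, so Ethtara Isles is on standard time at UTC−01:30.
20:45 UTC − 1h30m = 19:15 Ethtara Isles.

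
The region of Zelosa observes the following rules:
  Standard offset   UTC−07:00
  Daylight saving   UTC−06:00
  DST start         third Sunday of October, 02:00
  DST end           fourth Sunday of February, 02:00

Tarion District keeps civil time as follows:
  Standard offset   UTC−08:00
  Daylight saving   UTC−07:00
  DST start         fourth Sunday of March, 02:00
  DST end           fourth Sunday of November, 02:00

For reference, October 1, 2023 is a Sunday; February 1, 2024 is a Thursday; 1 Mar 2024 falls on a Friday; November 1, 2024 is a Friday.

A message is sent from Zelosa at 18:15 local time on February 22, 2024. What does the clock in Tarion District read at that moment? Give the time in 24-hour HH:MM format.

16:15

1 October 2023 is a Sunday, so the first Sunday is October 1 and the third is October 15.
1 February 2024 is a Thursday, so the first Sunday is February 4 and the fourth is February 25.
February 22, 2024 falls between 15 October 2023 and 25 February 2024, so daylight saving is in effect and Zelosa is at UTC−06:00.
18:15 Zelosa + 6h = 00:15 UTC (rolling into the next day, 23 February 2024).
1 March 2024 is a Friday, so the first Sunday is March 3 and the fourth is March 24.
1 November 2024 is a Friday, so the first Sunday is November 3 and the fourth is November 24.
At the standard offset (UTC−08:00), 00:15 UTC − 8h = 16:15 Tarion District standard time (rolling into the previous day, 22 February 2024).
Daylight saving runs 24 March – 24 November; the standard-time date in Tarion District, February 22, 2024, is outside that window, so Tarion District is on standard time at UTC−08:00.
00:15 UTC − 8h = 16:15 Tarion District (rolling into the previous day, 22 February 2024).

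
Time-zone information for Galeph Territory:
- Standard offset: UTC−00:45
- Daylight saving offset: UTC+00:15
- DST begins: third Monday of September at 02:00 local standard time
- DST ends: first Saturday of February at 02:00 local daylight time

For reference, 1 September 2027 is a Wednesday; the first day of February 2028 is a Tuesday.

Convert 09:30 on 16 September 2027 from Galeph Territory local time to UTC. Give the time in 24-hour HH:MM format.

1 September 2027 is a Wednesday, so the first Monday is September 6 and the third is September 20.
1 February 2028 is a Tuesday, so the first Saturday is February 5.
16 September 2027 does not fall between 20 September 2027 and 5 February 2028, so daylight saving is not in effect and Galeph Territory is at UTC−00:45.
09:30 local + 0h45m = 10:15 UTC.

10:15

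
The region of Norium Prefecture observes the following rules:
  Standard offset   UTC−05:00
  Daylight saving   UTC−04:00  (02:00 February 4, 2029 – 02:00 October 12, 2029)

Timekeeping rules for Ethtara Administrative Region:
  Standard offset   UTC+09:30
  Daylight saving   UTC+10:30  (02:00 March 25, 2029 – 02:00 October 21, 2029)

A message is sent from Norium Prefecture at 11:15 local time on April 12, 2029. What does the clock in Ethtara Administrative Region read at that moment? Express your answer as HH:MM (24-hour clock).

01:45

April 12, 2029 lies within the daylight-saving period (4 February – 12 October), so Norium Prefecture is on daylight time, UTC−04:00.
11:15 Norium Prefecture + 4h = 15:15 UTC.
At the standard offset (UTC+09:30), 15:15 UTC + 9h30m = 00:45 Ethtara Administrative Region standard time (rolling into the next day, 13 April 2029).
The standard-time date in Ethtara Administrative Region, April 13, 2029, lies within the daylight-saving period (25 March – 21 October), so Ethtara Administrative Region is on daylight time, UTC+10:30.
15:15 UTC + 10h30m = 01:45 Ethtara Administrative Region (rolling into the next day, 13 April 2029).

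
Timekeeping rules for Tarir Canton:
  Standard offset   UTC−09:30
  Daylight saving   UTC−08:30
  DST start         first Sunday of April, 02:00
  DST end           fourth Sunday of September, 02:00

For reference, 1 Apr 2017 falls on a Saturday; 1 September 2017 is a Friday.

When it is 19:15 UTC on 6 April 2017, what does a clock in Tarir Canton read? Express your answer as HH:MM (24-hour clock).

10:45

1 April 2017 is a Saturday, so the first Sunday is April 2.
1 September 2017 is a Friday, so the first Sunday is September 3 and the fourth is September 24.
At the standard offset (UTC−09:30), 19:15 UTC − 9h30m = 09:45 Tarir Canton standard time.
The standard-time date in Tarir Canton, 6 April 2017, falls between 2 April and 24 September, so daylight saving is in effect and Tarir Canton is at UTC−08:30.
19:15 UTC − 8h30m = 10:45 local.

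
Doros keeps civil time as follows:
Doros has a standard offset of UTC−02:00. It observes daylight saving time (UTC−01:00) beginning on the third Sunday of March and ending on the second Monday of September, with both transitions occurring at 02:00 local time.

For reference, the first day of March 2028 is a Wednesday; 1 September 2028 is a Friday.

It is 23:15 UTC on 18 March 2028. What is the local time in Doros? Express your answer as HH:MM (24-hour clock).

21:15

1 March 2028 is a Wednesday, so the first Sunday is March 5 and the third is March 19.
1 September 2028 is a Friday, so the first Monday is September 4 and the second is September 11.
At the standard offset (UTC−02:00), 23:15 UTC − 2h = 21:15 Doros standard time.
Daylight saving runs 19 March – 11 September; the standard-time date in Doros, 18 March 2028, is outside that window, so Doros is on standard time at UTC−02:00.
23:15 UTC − 2h = 21:15 local.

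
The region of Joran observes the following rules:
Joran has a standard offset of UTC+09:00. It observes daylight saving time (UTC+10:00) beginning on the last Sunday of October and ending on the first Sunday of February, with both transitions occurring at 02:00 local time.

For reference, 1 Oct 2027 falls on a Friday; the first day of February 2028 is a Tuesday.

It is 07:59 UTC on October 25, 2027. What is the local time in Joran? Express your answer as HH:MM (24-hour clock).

1 October 2027 is a Friday, so Sundays fall on 3, 10, 17, 24, 31; the last is October 31.
1 February 2028 is a Tuesday, so the first Sunday is February 6.
At the standard offset (UTC+09:00), 07:59 UTC + 9h = 16:59 Joran standard time.
The standard-time date in Joran, October 25, 2027, is outside the daylight-saving period (31 October 2027 – 6 February 2028), so Joran is on standard time, UTC+09:00.
07:59 UTC + 9h = 16:59 local.

16:59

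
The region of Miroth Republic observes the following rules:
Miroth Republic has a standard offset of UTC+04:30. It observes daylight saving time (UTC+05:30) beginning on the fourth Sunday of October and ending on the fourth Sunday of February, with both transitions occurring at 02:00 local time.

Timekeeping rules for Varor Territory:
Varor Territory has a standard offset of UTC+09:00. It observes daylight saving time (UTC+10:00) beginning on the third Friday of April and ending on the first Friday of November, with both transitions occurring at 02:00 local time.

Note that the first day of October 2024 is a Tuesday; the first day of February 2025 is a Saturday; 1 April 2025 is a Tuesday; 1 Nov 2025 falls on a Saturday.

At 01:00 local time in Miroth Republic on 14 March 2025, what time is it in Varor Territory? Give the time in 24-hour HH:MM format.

05:30

1 October 2024 is a Tuesday, so the first Sunday is October 6 and the fourth is October 27.
1 February 2025 is a Saturday, so the first Sunday is February 2 and the fourth is February 23.
14 March 2025 does not fall between 27 October 2024 and 23 February 2025, so daylight saving is not in effect and Miroth Republic is at UTC+04:30.
01:00 Miroth Republic − 4h30m = 20:30 UTC (rolling into the previous day, 13 March 2025).
1 April 2025 is a Tuesday, so the first Friday is April 4 and the third is April 18.
1 November 2025 is a Saturday, so the first Friday is November 7.
At the standard offset (UTC+09:00), 20:30 UTC + 9h = 05:30 Varor Territory standard time (rolling into the next day, 14 March 2025).
The standard-time date in Varor Territory, 14 March 2025, does not fall between 18 April and 7 November, so daylight saving is not in effect and Varor Territory is at UTC+09:00.
20:30 UTC + 9h = 05:30 Varor Territory (rolling into the next day, 14 March 2025).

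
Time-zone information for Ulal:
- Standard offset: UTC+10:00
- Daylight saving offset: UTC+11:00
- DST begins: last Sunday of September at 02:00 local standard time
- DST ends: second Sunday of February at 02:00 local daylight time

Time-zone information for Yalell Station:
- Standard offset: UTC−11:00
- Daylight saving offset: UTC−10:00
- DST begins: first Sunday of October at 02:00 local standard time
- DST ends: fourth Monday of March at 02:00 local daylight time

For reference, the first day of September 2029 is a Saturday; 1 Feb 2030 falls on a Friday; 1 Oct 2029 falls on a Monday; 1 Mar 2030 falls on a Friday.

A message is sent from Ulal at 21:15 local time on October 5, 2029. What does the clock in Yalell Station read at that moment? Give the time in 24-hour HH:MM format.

1 September 2029 is a Saturday, so Sundays fall on 2, 9, 16, 23, 30; the last is September 30.
1 February 2030 is a Friday, so the first Sunday is February 3 and the second is February 10.
Daylight saving runs 30 September 2029 – 10 February 2030; October 5, 2029 is inside that window, so Ulal is at UTC+11:00.
21:15 Ulal − 11h = 10:15 UTC.
1 October 2029 is a Monday, so the first Sunday is October 7.
1 March 2030 is a Friday, so the first Monday is March 4 and the fourth is March 25.
At the standard offset (UTC−11:00), 10:15 UTC − 11h = 23:15 Yalell Station standard time (rolling into the previous day, 4 October 2029).
The standard-time date in Yalell Station, October 4, 2029, is outside the daylight-saving period (7 October 2029 – 25 March 2030), so Yalell Station is on standard time, UTC−11:00.
10:15 UTC − 11h = 23:15 Yalell Station (rolling into the previous day, 4 October 2029).

23:15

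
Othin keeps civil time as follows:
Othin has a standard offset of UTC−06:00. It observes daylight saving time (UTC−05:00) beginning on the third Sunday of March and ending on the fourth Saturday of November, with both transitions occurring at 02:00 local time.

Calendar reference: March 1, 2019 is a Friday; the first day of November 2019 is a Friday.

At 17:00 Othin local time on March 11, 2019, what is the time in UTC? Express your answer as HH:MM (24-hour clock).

1 March 2019 is a Friday, so the first Sunday is March 3 and the third is March 17.
1 November 2019 is a Friday, so the first Saturday is November 2 and the fourth is November 23.
Daylight saving runs 17 March – 23 November; March 11, 2019 is outside that window, so Othin is on standard time at UTC−06:00.
17:00 local + 6h = 23:00 UTC.

23:00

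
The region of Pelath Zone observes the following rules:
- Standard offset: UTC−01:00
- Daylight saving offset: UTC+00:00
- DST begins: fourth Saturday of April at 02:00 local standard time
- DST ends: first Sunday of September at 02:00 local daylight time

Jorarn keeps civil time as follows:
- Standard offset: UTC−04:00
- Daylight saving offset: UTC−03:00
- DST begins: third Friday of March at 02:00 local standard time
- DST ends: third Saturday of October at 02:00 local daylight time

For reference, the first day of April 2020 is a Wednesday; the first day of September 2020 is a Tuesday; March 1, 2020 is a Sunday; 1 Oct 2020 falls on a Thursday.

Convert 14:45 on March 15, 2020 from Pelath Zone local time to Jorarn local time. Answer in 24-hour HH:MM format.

1 April 2020 is a Wednesday, so the first Saturday is April 4 and the fourth is April 25.
1 September 2020 is a Tuesday, so the first Sunday is September 6.
March 15, 2020 does not fall between 25 April and 6 September, so daylight saving is not in effect and Pelath Zone is at UTC−01:00.
14:45 Pelath Zone + 1h = 15:45 UTC.
1 March 2020 is a Sunday, so the first Friday is March 6 and the third is March 20.
1 October 2020 is a Thursday, so the first Saturday is October 3 and the third is October 17.
At the standard offset (UTC−04:00), 15:45 UTC − 4h = 11:45 Jorarn standard time.
The standard-time date in Jorarn, March 15, 2020, does not fall between 20 March and 17 October, so daylight saving is not in effect and Jorarn is at UTC−04:00.
15:45 UTC − 4h = 11:45 Jorarn.

11:45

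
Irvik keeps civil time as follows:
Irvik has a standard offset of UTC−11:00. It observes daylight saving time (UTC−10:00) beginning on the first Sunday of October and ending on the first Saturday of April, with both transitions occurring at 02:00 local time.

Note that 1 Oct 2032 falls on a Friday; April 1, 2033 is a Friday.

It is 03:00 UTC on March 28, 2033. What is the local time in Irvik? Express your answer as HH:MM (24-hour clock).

1 October 2032 is a Friday, so the first Sunday is October 3.
1 April 2033 is a Friday, so the first Saturday is April 2.
At the standard offset (UTC−11:00), 03:00 UTC − 11h = 16:00 Irvik standard time (rolling into the previous day, 27 March 2033).
The standard-time date in Irvik, March 27, 2033, falls between 3 October 2032 and 2 April 2033, so daylight saving is in effect and Irvik is at UTC−10:00.
03:00 UTC − 10h = 17:00 local (rolling into the previous day, 27 March 2033).

17:00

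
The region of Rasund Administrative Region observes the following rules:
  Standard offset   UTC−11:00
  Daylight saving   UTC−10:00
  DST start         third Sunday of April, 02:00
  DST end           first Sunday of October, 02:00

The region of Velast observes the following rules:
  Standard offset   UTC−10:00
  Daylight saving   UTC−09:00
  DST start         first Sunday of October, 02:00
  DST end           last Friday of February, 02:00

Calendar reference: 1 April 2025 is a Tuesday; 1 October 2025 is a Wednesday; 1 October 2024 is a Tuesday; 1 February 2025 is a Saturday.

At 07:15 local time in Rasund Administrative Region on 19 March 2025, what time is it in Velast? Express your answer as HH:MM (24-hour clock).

1 April 2025 is a Tuesday, so the first Sunday is April 6 and the third is April 20.
1 October 2025 is a Wednesday, so the first Sunday is October 5.
19 March 2025 does not fall between 20 April and 5 October, so daylight saving is not in effect and Rasund Administrative Region is at UTC−11:00.
07:15 Rasund Administrative Region + 11h = 18:15 UTC.
1 October 2024 is a Tuesday, so the first Sunday is October 6.
1 February 2025 is a Saturday, so Fridays fall on 7, 14, 21, 28; the last is February 28.
At the standard offset (UTC−10:00), 18:15 UTC − 10h = 08:15 Velast standard time.
The standard-time date in Velast, 19 March 2025, is outside the daylight-saving period (6 October 2024 – 28 February 2025), so Velast is on standard time, UTC−10:00.
18:15 UTC − 10h = 08:15 Velast.

08:15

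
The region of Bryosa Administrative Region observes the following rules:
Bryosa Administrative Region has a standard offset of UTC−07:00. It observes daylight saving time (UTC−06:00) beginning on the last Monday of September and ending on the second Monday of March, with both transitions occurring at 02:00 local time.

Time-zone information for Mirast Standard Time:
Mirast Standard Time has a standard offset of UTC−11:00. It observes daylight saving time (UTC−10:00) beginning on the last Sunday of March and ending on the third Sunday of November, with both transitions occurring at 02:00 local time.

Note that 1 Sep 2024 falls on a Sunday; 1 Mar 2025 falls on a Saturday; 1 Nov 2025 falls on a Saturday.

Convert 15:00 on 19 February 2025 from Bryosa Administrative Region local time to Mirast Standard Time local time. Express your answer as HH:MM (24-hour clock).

10:00

1 September 2024 is a Sunday, so Mondays fall on 2, 9, 16, 23, 30; the last is September 30.
1 March 2025 is a Saturday, so the first Monday is March 3 and the second is March 10.
Daylight saving runs 30 September 2024 – 10 March 2025; 19 February 2025 is inside that window, so Bryosa Administrative Region is at UTC−06:00.
15:00 Bryosa Administrative Region + 6h = 21:00 UTC.
1 March 2025 is a Saturday, so Sundays fall on 2, 9, 16, 23, 30; the last is March 30.
1 November 2025 is a Saturday, so the first Sunday is November 2 and the third is November 16.
At the standard offset (UTC−11:00), 21:00 UTC − 11h = 10:00 Mirast Standard Time standard time.
Daylight saving runs 30 March – 16 November; the standard-time date in Mirast Standard Time, 19 February 2025, is outside that window, so Mirast Standard Time is on standard time at UTC−11:00.
21:00 UTC − 11h = 10:00 Mirast Standard Time.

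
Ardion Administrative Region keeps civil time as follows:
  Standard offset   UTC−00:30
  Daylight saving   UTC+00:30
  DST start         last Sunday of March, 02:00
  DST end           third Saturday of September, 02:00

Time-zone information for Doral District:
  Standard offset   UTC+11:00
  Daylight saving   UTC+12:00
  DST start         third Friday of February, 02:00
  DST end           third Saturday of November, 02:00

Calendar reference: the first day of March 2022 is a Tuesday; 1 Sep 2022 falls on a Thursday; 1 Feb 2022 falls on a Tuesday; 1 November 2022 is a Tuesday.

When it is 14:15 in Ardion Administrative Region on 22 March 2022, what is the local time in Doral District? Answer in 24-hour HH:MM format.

02:45

1 March 2022 is a Tuesday, so Sundays fall on 6, 13, 20, 27; the last is March 27.
1 September 2022 is a Thursday, so the first Saturday is September 3 and the third is September 17.
22 March 2022 is outside the daylight-saving period (27 March – 17 September), so Ardion Administrative Region is on standard time, UTC−00:30.
14:15 Ardion Administrative Region + 0h30m = 14:45 UTC.
1 February 2022 is a Tuesday, so the first Friday is February 4 and the third is February 18.
1 November 2022 is a Tuesday, so the first Saturday is November 5 and the third is November 19.
At the standard offset (UTC+11:00), 14:45 UTC + 11h = 01:45 Doral District standard time (rolling into the next day, 23 March 2022).
Daylight saving runs 18 February – 19 November; the standard-time date in Doral District, 23 March 2022, is inside that window, so Doral District is at UTC+12:00.
14:45 UTC + 12h = 02:45 Doral District (rolling into the next day, 23 March 2022).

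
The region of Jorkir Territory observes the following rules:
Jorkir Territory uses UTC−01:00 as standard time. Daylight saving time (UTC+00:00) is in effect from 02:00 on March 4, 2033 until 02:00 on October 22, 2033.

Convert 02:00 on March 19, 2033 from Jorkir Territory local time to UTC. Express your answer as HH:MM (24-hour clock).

March 19, 2033 falls between 4 March and 22 October, so daylight saving is in effect and Jorkir Territory is at UTC+00:00.
02:00 local − 0h = 02:00 UTC.

02:00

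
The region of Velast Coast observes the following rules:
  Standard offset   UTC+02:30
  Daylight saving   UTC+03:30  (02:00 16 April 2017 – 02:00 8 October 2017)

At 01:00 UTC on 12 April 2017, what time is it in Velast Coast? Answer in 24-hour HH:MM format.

At the standard offset (UTC+02:30), 01:00 UTC + 2h30m = 03:30 Velast Coast standard time.
The standard-time date in Velast Coast, 12 April 2017, is outside the daylight-saving period (16 April – 8 October), so Velast Coast is on standard time, UTC+02:30.
01:00 UTC + 2h30m = 03:30 local.

03:30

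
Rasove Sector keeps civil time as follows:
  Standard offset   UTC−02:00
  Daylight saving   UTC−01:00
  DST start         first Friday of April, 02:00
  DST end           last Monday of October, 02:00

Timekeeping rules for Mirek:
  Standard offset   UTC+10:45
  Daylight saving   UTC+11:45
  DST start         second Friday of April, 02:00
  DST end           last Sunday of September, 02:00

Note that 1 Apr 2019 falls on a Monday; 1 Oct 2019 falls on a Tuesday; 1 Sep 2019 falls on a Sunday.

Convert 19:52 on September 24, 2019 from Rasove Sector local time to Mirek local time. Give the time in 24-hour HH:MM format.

08:37

1 April 2019 is a Monday, so the first Friday is April 5.
1 October 2019 is a Tuesday, so Mondays fall on 7, 14, 21, 28; the last is October 28.
September 24, 2019 lies within the daylight-saving period (5 April – 28 October), so Rasove Sector is on daylight time, UTC−01:00.
19:52 Rasove Sector + 1h = 20:52 UTC.
1 April 2019 is a Monday, so the first Friday is April 5 and the second is April 12.
1 September 2019 is a Sunday, so Sundays fall on 1, 8, 15, 22, 29; the last is September 29.
At the standard offset (UTC+10:45), 20:52 UTC + 10h45m = 07:37 Mirek standard time (rolling into the next day, 25 September 2019).
The standard-time date in Mirek, September 25, 2019, falls between 12 April and 29 September, so daylight saving is in effect and Mirek is at UTC+11:45.
20:52 UTC + 11h45m = 08:37 Mirek (rolling into the next day, 25 September 2019).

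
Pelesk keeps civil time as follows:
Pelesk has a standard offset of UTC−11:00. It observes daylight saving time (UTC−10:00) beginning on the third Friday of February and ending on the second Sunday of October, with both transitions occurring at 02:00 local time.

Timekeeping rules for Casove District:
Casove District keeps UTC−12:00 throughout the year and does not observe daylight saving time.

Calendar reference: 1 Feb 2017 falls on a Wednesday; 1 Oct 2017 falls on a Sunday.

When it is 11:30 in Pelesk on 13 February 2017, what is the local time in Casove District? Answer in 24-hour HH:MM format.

10:30

1 February 2017 is a Wednesday, so the first Friday is February 3 and the third is February 17.
1 October 2017 is a Sunday, so the first Sunday is October 1 and the second is October 8.
Daylight saving runs 17 February – 8 October; 13 February 2017 is outside that window, so Pelesk is on standard time at UTC−11:00.
11:30 Pelesk + 11h = 22:30 UTC.
Casove District stays on UTC−12:00 all year.
22:30 UTC − 12h = 10:30 Casove District.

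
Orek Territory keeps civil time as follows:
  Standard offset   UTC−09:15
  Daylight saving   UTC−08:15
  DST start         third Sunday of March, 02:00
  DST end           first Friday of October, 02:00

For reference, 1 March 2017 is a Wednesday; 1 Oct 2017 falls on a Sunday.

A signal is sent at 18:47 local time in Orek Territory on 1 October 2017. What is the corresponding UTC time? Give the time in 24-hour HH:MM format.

1 March 2017 is a Wednesday, so the first Sunday is March 5 and the third is March 19.
1 October 2017 is a Sunday, so the first Friday is October 6.
1 October 2017 falls between 19 March and 6 October, so daylight saving is in effect and Orek Territory is at UTC−08:15.
18:47 local + 8h15m = 03:02 UTC (rolling into the next day, 2 October 2017).

03:02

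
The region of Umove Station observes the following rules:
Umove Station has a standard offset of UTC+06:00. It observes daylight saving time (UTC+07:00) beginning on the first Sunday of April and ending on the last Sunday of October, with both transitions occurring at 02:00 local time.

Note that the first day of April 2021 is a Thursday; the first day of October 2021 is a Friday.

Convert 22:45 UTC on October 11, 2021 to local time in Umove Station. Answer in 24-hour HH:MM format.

05:45

1 April 2021 is a Thursday, so the first Sunday is April 4.
1 October 2021 is a Friday, so Sundays fall on 3, 10, 17, 24, 31; the last is October 31.
At the standard offset (UTC+06:00), 22:45 UTC + 6h = 04:45 Umove Station standard time (rolling into the next day, 12 October 2021).
The standard-time date in Umove Station, October 12, 2021, lies within the daylight-saving period (4 April – 31 October), so Umove Station is on daylight time, UTC+07:00.
22:45 UTC + 7h = 05:45 local (rolling into the next day, 12 October 2021).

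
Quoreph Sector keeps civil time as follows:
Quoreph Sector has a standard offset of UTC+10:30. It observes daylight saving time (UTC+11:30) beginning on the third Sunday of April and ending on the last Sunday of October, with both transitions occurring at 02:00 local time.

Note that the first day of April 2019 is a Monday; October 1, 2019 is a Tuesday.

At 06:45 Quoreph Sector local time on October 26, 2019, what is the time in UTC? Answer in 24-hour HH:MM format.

19:15

1 April 2019 is a Monday, so the first Sunday is April 7 and the third is April 21.
1 October 2019 is a Tuesday, so Sundays fall on 6, 13, 20, 27; the last is October 27.
October 26, 2019 lies within the daylight-saving period (21 April – 27 October), so Quoreph Sector is on daylight time, UTC+11:30.
06:45 local − 11h30m = 19:15 UTC (rolling into the previous day, 25 October 2019).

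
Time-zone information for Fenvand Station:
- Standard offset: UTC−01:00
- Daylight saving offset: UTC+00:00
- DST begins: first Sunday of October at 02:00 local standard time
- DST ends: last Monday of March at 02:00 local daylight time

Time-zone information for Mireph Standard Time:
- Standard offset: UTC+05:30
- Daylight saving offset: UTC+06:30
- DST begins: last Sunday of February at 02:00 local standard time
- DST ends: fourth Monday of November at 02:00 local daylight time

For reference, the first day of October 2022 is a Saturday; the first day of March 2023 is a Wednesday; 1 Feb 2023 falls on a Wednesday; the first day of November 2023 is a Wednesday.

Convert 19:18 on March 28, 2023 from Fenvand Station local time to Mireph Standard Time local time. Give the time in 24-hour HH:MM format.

1 October 2022 is a Saturday, so the first Sunday is October 2.
1 March 2023 is a Wednesday, so Mondays fall on 6, 13, 20, 27; the last is March 27.
March 28, 2023 does not fall between 2 October 2022 and 27 March 2023, so daylight saving is not in effect and Fenvand Station is at UTC−01:00.
19:18 Fenvand Station + 1h = 20:18 UTC.
1 February 2023 is a Wednesday, so Sundays fall on 5, 12, 19, 26; the last is February 26.
1 November 2023 is a Wednesday, so the first Monday is November 6 and the fourth is November 27.
At the standard offset (UTC+05:30), 20:18 UTC + 5h30m = 01:48 Mireph Standard Time standard time (rolling into the next day, 29 March 2023).
Daylight saving runs 26 February – 27 November; the standard-time date in Mireph Standard Time, March 29, 2023, is inside that window, so Mireph Standard Time is at UTC+06:30.
20:18 UTC + 6h30m = 02:48 Mireph Standard Time (rolling into the next day, 29 March 2023).

02:48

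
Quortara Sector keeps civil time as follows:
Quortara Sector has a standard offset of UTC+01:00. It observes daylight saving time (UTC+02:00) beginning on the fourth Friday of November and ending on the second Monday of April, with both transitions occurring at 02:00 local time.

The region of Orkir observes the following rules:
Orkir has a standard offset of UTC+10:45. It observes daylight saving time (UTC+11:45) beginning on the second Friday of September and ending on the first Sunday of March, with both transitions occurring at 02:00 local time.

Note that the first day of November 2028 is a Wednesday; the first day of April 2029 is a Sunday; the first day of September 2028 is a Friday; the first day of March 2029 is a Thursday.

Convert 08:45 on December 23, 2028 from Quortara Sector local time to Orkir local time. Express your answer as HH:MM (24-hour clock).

18:30

1 November 2028 is a Wednesday, so the first Friday is November 3 and the fourth is November 24.
1 April 2029 is a Sunday, so the first Monday is April 2 and the second is April 9.
December 23, 2028 lies within the daylight-saving period (24 November 2028 – 9 April 2029), so Quortara Sector is on daylight time, UTC+02:00.
08:45 Quortara Sector − 2h = 06:45 UTC.
1 September 2028 is a Friday, so the first Friday is September 1 and the second is September 8.
1 March 2029 is a Thursday, so the first Sunday is March 4.
At the standard offset (UTC+10:45), 06:45 UTC + 10h45m = 17:30 Orkir standard time.
The standard-time date in Orkir, December 23, 2028, falls between 8 September 2028 and 4 March 2029, so daylight saving is in effect and Orkir is at UTC+11:45.
06:45 UTC + 11h45m = 18:30 Orkir.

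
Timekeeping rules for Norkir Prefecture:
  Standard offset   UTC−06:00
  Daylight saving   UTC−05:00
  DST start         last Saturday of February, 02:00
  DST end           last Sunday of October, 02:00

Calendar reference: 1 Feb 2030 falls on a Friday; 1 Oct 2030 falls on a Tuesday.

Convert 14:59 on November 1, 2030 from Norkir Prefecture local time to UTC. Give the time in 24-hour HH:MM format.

1 February 2030 is a Friday, so Saturdays fall on 2, 9, 16, 23; the last is February 23.
1 October 2030 is a Tuesday, so Sundays fall on 6, 13, 20, 27; the last is October 27.
November 1, 2030 is outside the daylight-saving period (23 February – 27 October), so Norkir Prefecture is on standard time, UTC−06:00.
14:59 local + 6h = 20:59 UTC.

20:59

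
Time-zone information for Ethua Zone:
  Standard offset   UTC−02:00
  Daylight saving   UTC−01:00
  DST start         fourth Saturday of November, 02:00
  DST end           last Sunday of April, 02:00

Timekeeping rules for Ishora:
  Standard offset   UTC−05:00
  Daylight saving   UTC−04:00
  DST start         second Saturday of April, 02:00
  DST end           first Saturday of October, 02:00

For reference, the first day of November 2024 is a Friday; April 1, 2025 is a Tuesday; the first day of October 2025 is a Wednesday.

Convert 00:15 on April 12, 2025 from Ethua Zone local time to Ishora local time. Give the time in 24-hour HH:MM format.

20:15

1 November 2024 is a Friday, so the first Saturday is November 2 and the fourth is November 23.
1 April 2025 is a Tuesday, so Sundays fall on 6, 13, 20, 27; the last is April 27.
April 12, 2025 falls between 23 November 2024 and 27 April 2025, so daylight saving is in effect and Ethua Zone is at UTC−01:00.
00:15 Ethua Zone + 1h = 01:15 UTC.
1 April 2025 is a Tuesday, so the first Saturday is April 5 and the second is April 12.
1 October 2025 is a Wednesday, so the first Saturday is October 4.
At the standard offset (UTC−05:00), 01:15 UTC − 5h = 20:15 Ishora standard time (rolling into the previous day, 11 April 2025).
The standard-time date in Ishora, April 11, 2025, is outside the daylight-saving period (12 April – 4 October), so Ishora is on standard time, UTC−05:00.
01:15 UTC − 5h = 20:15 Ishora (rolling into the previous day, 11 April 2025).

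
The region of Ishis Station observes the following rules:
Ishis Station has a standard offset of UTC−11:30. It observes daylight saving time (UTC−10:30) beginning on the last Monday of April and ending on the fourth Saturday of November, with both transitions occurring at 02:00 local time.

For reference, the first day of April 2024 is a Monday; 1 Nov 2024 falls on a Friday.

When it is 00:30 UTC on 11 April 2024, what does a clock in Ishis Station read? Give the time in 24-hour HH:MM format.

1 April 2024 is a Monday, so Mondays fall on 1, 8, 15, 22, 29; the last is April 29.
1 November 2024 is a Friday, so the first Saturday is November 2 and the fourth is November 23.
At the standard offset (UTC−11:30), 00:30 UTC − 11h30m = 13:00 Ishis Station standard time (rolling into the previous day, 10 April 2024).
The standard-time date in Ishis Station, 10 April 2024, does not fall between 29 April and 23 November, so daylight saving is not in effect and Ishis Station is at UTC−11:30.
00:30 UTC − 11h30m = 13:00 local (rolling into the previous day, 10 April 2024).

13:00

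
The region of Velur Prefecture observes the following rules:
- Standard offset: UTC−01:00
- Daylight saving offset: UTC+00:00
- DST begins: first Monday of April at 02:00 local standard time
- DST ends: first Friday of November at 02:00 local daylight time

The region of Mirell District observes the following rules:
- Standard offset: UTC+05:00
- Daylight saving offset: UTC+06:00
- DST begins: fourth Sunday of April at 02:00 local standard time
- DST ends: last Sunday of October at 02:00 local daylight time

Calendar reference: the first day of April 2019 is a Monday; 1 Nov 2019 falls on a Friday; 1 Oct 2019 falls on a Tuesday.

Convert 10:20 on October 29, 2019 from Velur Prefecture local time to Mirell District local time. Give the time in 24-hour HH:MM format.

1 April 2019 is a Monday, so the first Monday is April 1.
1 November 2019 is a Friday, so the first Friday is November 1.
October 29, 2019 falls between 1 April and 1 November, so daylight saving is in effect and Velur Prefecture is at UTC+00:00.
10:20 Velur Prefecture − 0h = 10:20 UTC.
1 April 2019 is a Monday, so the first Sunday is April 7 and the fourth is April 28.
1 October 2019 is a Tuesday, so Sundays fall on 6, 13, 20, 27; the last is October 27.
At the standard offset (UTC+05:00), 10:20 UTC + 5h = 15:20 Mirell District standard time.
The standard-time date in Mirell District, October 29, 2019, is outside the daylight-saving period (28 April – 27 October), so Mirell District is on standard time, UTC+05:00.
10:20 UTC + 5h = 15:20 Mirell District.

15:20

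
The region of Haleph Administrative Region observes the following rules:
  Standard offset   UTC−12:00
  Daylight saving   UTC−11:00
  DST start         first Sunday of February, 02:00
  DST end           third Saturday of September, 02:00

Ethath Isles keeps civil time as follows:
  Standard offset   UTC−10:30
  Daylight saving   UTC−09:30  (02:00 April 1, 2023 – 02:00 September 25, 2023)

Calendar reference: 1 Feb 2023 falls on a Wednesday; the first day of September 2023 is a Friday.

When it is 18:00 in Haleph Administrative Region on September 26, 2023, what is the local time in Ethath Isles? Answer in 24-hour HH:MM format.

1 February 2023 is a Wednesday, so the first Sunday is February 5.
1 September 2023 is a Friday, so the first Saturday is September 2 and the third is September 16.
Daylight saving runs 5 February – 16 September; September 26, 2023 is outside that window, so Haleph Administrative Region is on standard time at UTC−12:00.
18:00 Haleph Administrative Region + 12h = 06:00 UTC (rolling into the next day, 27 September 2023).
At the standard offset (UTC−10:30), 06:00 UTC − 10h30m = 19:30 Ethath Isles standard time (rolling into the previous day, 26 September 2023).
Daylight saving runs 1 April – 25 September; the standard-time date in Ethath Isles, September 26, 2023, is outside that window, so Ethath Isles is on standard time at UTC−10:30.
06:00 UTC − 10h30m = 19:30 Ethath Isles (rolling into the previous day, 26 September 2023).

19:30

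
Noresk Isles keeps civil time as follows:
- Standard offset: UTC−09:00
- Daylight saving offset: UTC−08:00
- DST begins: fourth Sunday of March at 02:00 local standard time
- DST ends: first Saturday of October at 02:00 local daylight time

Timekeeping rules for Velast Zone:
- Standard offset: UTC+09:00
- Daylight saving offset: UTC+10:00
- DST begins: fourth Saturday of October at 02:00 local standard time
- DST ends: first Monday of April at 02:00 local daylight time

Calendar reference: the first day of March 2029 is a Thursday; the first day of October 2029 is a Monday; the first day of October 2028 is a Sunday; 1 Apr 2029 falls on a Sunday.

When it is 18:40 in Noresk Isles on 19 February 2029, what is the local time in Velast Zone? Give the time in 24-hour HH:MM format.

13:40

1 March 2029 is a Thursday, so the first Sunday is March 4 and the fourth is March 25.
1 October 2029 is a Monday, so the first Saturday is October 6.
Daylight saving runs 25 March – 6 October; 19 February 2029 is outside that window, so Noresk Isles is on standard time at UTC−09:00.
18:40 Noresk Isles + 9h = 03:40 UTC (rolling into the next day, 20 February 2029).
1 October 2028 is a Sunday, so the first Saturday is October 7 and the fourth is October 28.
1 April 2029 is a Sunday, so the first Monday is April 2.
At the standard offset (UTC+09:00), 03:40 UTC + 9h = 12:40 Velast Zone standard time.
The standard-time date in Velast Zone, 20 February 2029, lies within the daylight-saving period (28 October 2028 – 2 April 2029), so Velast Zone is on daylight time, UTC+10:00.
03:40 UTC + 10h = 13:40 Velast Zone.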